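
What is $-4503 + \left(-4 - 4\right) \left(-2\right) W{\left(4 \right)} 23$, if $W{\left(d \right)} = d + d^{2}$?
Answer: $2857$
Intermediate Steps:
$-4503 + \left(-4 - 4\right) \left(-2\right) W{\left(4 \right)} 23 = -4503 + \left(-4 - 4\right) \left(-2\right) 4 \left(1 + 4\right) 23 = -4503 + \left(-8\right) \left(-2\right) 4 \cdot 5 \cdot 23 = -4503 + 16 \cdot 20 \cdot 23 = -4503 + 320 \cdot 23 = -4503 + 7360 = 2857$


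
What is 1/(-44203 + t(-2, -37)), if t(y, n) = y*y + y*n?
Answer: -1/44125 ≈ -2.2663e-5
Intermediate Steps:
t(y, n) = y² + n*y
1/(-44203 + t(-2, -37)) = 1/(-44203 - 2*(-37 - 2)) = 1/(-44203 - 2*(-39)) = 1/(-44203 + 78) = 1/(-44125) = -1/44125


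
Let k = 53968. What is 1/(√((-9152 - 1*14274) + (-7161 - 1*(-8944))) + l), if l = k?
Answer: 53968/2912566667 - I*√21643/2912566667 ≈ 1.8529e-5 - 5.0511e-8*I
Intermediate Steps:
l = 53968
1/(√((-9152 - 1*14274) + (-7161 - 1*(-8944))) + l) = 1/(√((-9152 - 1*14274) + (-7161 - 1*(-8944))) + 53968) = 1/(√((-9152 - 14274) + (-7161 + 8944)) + 53968) = 1/(√(-23426 + 1783) + 53968) = 1/(√(-21643) + 53968) = 1/(I*√21643 + 53968) = 1/(53968 + I*√21643)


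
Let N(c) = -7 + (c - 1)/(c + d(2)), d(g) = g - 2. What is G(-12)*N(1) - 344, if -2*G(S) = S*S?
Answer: 160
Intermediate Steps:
d(g) = -2 + g
G(S) = -S**2/2 (G(S) = -S*S/2 = -S**2/2)
N(c) = -7 + (-1 + c)/c (N(c) = -7 + (c - 1)/(c + (-2 + 2)) = -7 + (-1 + c)/(c + 0) = -7 + (-1 + c)/c)
G(-12)*N(1) - 344 = (-1/2*(-12)**2)*(-6 - 1/1) - 344 = (-1/2*144)*(-6 - 1*1) - 344 = -72*(-6 - 1) - 344 = -72*(-7) - 344 = 504 - 344 = 160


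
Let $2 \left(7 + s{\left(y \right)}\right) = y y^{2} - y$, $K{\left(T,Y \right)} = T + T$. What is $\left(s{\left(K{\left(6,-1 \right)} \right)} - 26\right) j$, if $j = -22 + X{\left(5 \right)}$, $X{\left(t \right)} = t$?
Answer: $-14025$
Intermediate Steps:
$K{\left(T,Y \right)} = 2 T$
$s{\left(y \right)} = -7 + \frac{y^{3}}{2} - \frac{y}{2}$ ($s{\left(y \right)} = -7 + \frac{y y^{2} - y}{2} = -7 + \frac{y^{3} - y}{2} = -7 + \left(\frac{y^{3}}{2} - \frac{y}{2}\right) = -7 + \frac{y^{3}}{2} - \frac{y}{2}$)
$j = -17$ ($j = -22 + 5 = -17$)
$\left(s{\left(K{\left(6,-1 \right)} \right)} - 26\right) j = \left(\left(-7 + \frac{\left(2 \cdot 6\right)^{3}}{2} - \frac{2 \cdot 6}{2}\right) - 26\right) \left(-17\right) = \left(\left(-7 + \frac{12^{3}}{2} - 6\right) - 26\right) \left(-17\right) = \left(\left(-7 + \frac{1}{2} \cdot 1728 - 6\right) - 26\right) \left(-17\right) = \left(\left(-7 + 864 - 6\right) - 26\right) \left(-17\right) = \left(851 - 26\right) \left(-17\right) = 825 \left(-17\right) = -14025$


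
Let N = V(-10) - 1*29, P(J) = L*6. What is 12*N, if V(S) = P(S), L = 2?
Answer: -204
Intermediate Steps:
P(J) = 12 (P(J) = 2*6 = 12)
V(S) = 12
N = -17 (N = 12 - 1*29 = 12 - 29 = -17)
12*N = 12*(-17) = -204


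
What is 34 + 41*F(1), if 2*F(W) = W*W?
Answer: 109/2 ≈ 54.500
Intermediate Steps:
F(W) = W**2/2 (F(W) = (W*W)/2 = W**2/2)
34 + 41*F(1) = 34 + 41*((1/2)*1**2) = 34 + 41*((1/2)*1) = 34 + 41*(1/2) = 34 + 41/2 = 109/2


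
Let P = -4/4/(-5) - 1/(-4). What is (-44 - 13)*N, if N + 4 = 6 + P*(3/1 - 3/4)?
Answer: -13737/80 ≈ -171.71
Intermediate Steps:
P = 9/20 (P = -4*¼*(-⅕) - 1*(-¼) = -1*(-⅕) + ¼ = ⅕ + ¼ = 9/20 ≈ 0.45000)
N = 241/80 (N = -4 + (6 + 9*(3/1 - 3/4)/20) = -4 + (6 + 9*(3*1 - 3*¼)/20) = -4 + (6 + 9*(3 - ¾)/20) = -4 + (6 + (9/20)*(9/4)) = -4 + (6 + 81/80) = -4 + 561/80 = 241/80 ≈ 3.0125)
(-44 - 13)*N = (-44 - 13)*(241/80) = -57*241/80 = -13737/80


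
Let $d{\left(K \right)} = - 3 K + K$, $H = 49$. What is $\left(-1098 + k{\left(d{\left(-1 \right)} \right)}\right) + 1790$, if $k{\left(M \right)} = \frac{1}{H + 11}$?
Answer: $\frac{41521}{60} \approx 692.02$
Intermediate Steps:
$d{\left(K \right)} = - 2 K$
$k{\left(M \right)} = \frac{1}{60}$ ($k{\left(M \right)} = \frac{1}{49 + 11} = \frac{1}{60}$)
$\left(-1098 + k{\left(d{\left(-1 \right)} \right)}\right) + 1790 = \left(-1098 + \frac{1}{60}\right) + 1790 = - \frac{65879}{60} + 1790 = \frac{41521}{60}$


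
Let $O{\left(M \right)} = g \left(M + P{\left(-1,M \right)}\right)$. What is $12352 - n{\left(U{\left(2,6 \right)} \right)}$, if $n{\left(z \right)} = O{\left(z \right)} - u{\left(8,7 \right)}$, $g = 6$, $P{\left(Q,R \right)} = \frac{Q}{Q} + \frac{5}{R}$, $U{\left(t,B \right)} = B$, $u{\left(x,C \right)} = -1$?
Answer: $12304$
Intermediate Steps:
$P{\left(Q,R \right)} = 1 + \frac{5}{R}$
$O{\left(M \right)} = 6 M + \frac{6 \left(5 + M\right)}{M}$ ($O{\left(M \right)} = 6 \left(M + \frac{5 + M}{M}\right) = 6 M + \frac{6 \left(5 + M\right)}{M}$)
$n{\left(z \right)} = 7 + 6 z + \frac{30}{z}$ ($n{\left(z \right)} = \left(6 + 6 z + \frac{30}{z}\right) - -1 = \left(6 + 6 z + \frac{30}{z}\right) + 1 = 7 + 6 z + \frac{30}{z}$)
$12352 - n{\left(U{\left(2,6 \right)} \right)} = 12352 - \left(7 + 6 \cdot 6 + \frac{30}{6}\right) = 12352 - \left(7 + 36 + 30 \cdot \frac{1}{6}\right) = 12352 - \left(7 + 36 + 5\right) = 12352 - 48 = 12304$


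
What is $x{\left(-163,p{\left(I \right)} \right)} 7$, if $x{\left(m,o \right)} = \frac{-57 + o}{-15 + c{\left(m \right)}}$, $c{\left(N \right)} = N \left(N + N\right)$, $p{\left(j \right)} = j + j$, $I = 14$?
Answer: $- \frac{29}{7589} \approx -0.0038213$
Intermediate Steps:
$p{\left(j \right)} = 2 j$
$c{\left(N \right)} = 2 N^{2}$ ($c{\left(N \right)} = N 2 N = 2 N^{2}$)
$x{\left(m,o \right)} = \frac{-57 + o}{-15 + 2 m^{2}}$
$x{\left(-163,p{\left(I \right)} \right)} 7 = \frac{-57 + 2 \cdot 14}{-15 + 2 \left(-163\right)^{2}} \cdot 7 = \frac{-57 + 28}{-15 + 2 \cdot 26569} \cdot 7 = \frac{1}{-15 + 53138} \left(-29\right) 7 = \frac{1}{53123} \left(-29\right) 7 = \left(- \frac{29}{53123}\right) 7 = - \frac{29}{7589}$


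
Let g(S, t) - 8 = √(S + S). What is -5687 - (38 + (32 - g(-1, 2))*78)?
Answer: -7597 + 78*I*√2 ≈ -7597.0 + 110.31*I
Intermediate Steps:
g(S, t) = 8 + √2*√S (g(S, t) = 8 + √(S + S) = 8 + √(2*S) = 8 + √2*√S)
-5687 - (38 + (32 - g(-1, 2))*78) = -5687 - (38 + (32 - (8 + √2*√(-1)))*78) = -5687 - (38 + (32 - (8 + √2*I))*78) = -5687 - (38 + (32 - (8 + I*√2))*78) = -5687 - (38 + (32 + (-8 - I*√2))*78) = -5687 - (38 + (24 - I*√2)*78) = -5687 - (38 + (1872 - 78*I*√2)) = -5687 - (1910 - 78*I*√2) = -5687 + (-1910 + 78*I*√2) = -7597 + 78*I*√2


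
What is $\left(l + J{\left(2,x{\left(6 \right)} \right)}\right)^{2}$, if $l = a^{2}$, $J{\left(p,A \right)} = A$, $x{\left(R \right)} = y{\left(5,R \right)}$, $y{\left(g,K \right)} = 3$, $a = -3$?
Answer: $144$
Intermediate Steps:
$x{\left(R \right)} = 3$
$l = 9$ ($l = \left(-3\right)^{2} = 9$)
$\left(l + J{\left(2,x{\left(6 \right)} \right)}\right)^{2} = \left(9 + 3\right)^{2} = 12^{2} = 144$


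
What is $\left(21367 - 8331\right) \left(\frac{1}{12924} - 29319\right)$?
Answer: $- \frac{1234896222545}{3231} \approx -3.822 \cdot 10^{8}$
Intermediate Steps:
$\left(21367 - 8331\right) \left(\frac{1}{12924} - 29319\right) = 13036 \left(\frac{1}{12924} - 29319\right) = 13036 \left(- \frac{378918755}{12924}\right) = - \frac{1234896222545}{3231}$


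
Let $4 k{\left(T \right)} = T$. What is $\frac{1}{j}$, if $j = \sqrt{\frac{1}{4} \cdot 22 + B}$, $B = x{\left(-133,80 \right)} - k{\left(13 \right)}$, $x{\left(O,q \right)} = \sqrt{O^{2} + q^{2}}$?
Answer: $\frac{2}{\sqrt{9 + 4 \sqrt{24089}}} \approx 0.079693$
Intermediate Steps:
$k{\left(T \right)} = \frac{T}{4}$
$B = - \frac{13}{4} + \sqrt{24089}$ ($B = \sqrt{\left(-133\right)^{2} + 80^{2}} - \frac{1}{4} \cdot 13 = \sqrt{17689 + 6400} - \frac{13}{4} = \sqrt{24089} - \frac{13}{4} = - \frac{13}{4} + \sqrt{24089} \approx 151.96$)
$j = \sqrt{\frac{9}{4} + \sqrt{24089}}$ ($j = \sqrt{\frac{1}{4} \cdot 22 - \left(\frac{13}{4} - \sqrt{24089}\right)} = \sqrt{\frac{11}{2} - \left(\frac{13}{4} - \sqrt{24089}\right)} = \sqrt{\frac{9}{4} + \sqrt{24089}} \approx 12.548$)
$\frac{1}{j} = \frac{1}{\frac{1}{2} \sqrt{9 + 4 \sqrt{24089}}} = \frac{2}{\sqrt{9 + 4 \sqrt{24089}}}$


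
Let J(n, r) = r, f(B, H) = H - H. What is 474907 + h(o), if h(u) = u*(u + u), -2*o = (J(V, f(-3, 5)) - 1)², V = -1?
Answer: 949815/2 ≈ 4.7491e+5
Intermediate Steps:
f(B, H) = 0
o = -½ (o = -(0 - 1)²/2 = -½*(-1)² = -½*1 = -½ ≈ -0.50000)
h(u) = 2*u² (h(u) = u*(2*u) = 2*u²)
474907 + h(o) = 474907 + 2*(-½)² = 474907 + 2*(¼) = 474907 + ½ = 949815/2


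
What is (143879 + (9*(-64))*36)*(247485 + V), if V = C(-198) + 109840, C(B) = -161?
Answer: 43982246452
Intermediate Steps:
V = 109679 (V = -161 + 109840 = 109679)
(143879 + (9*(-64))*36)*(247485 + V) = (143879 + (9*(-64))*36)*(247485 + 109679) = (143879 - 576*36)*357164 = (143879 - 20736)*357164 = 123143*357164 = 43982246452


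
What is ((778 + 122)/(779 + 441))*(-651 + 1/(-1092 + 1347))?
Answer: -498012/1037 ≈ -480.24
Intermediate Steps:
((778 + 122)/(779 + 441))*(-651 + 1/(-1092 + 1347)) = (900/1220)*(-651 + 1/255) = (900*(1/1220))*(-651 + 1/255) = (45/61)*(-166004/255) = -498012/1037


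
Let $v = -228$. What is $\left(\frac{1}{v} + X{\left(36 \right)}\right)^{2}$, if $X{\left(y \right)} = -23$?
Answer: $\frac{27510025}{51984} \approx 529.2$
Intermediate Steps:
$\left(\frac{1}{v} + X{\left(36 \right)}\right)^{2} = \left(\frac{1}{-228} - 23\right)^{2} = \left(- \frac{1}{228} - 23\right)^{2} = \left(- \frac{5245}{228}\right)^{2} = \frac{27510025}{51984}$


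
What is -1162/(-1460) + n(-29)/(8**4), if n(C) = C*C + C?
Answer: 371567/373760 ≈ 0.99413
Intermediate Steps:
n(C) = C + C**2 (n(C) = C**2 + C = C + C**2)
-1162/(-1460) + n(-29)/(8**4) = -1162/(-1460) + (-29*(1 - 29))/(8**4) = -1162*(-1/1460) - 29*(-28)/4096 = 581/730 + 812*(1/4096) = 581/730 + 203/1024 = 371567/373760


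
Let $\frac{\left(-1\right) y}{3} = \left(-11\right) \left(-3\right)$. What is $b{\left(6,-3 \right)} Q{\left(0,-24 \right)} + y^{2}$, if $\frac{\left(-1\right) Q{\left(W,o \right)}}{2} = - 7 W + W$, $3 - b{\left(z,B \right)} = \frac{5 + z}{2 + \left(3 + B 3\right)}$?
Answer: $9801$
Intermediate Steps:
$b{\left(z,B \right)} = 3 - \frac{5 + z}{5 + 3 B}$ ($b{\left(z,B \right)} = 3 - \frac{5 + z}{2 + \left(3 + B 3\right)} = 3 - \frac{5 + z}{2 + \left(3 + 3 B\right)} = 3 - \frac{5 + z}{5 + 3 B}$)
$y = -99$ ($y = - 3 \left(\left(-11\right) \left(-3\right)\right) = \left(-3\right) 33 = -99$)
$Q{\left(W,o \right)} = 12 W$ ($Q{\left(W,o \right)} = - 2 \left(- 7 W + W\right) = - 2 \left(- 6 W\right) = 12 W$)
$b{\left(6,-3 \right)} Q{\left(0,-24 \right)} + y^{2} = \frac{10 - 6 + 9 \left(-3\right)}{5 + 3 \left(-3\right)} 12 \cdot 0 + \left(-99\right)^{2} = \frac{10 - 6 - 27}{5 - 9} \cdot 0 + 9801 = \frac{1}{-4} \left(-23\right) 0 + 9801 = \left(- \frac{1}{4}\right) \left(-23\right) 0 + 9801 = \frac{23}{4} \cdot 0 + 9801 = 0 + 9801 = 9801$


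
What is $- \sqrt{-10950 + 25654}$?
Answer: $- 4 \sqrt{919} \approx -121.26$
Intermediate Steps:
$- \sqrt{-10950 + 25654} = - \sqrt{14704} = - 4 \sqrt{919}$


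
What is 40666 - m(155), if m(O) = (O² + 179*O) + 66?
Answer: -11170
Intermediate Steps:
m(O) = 66 + O² + 179*O
40666 - m(155) = 40666 - (66 + 155² + 179*155) = 40666 - (66 + 24025 + 27745) = 40666 - 1*51836 = 40666 - 51836 = -11170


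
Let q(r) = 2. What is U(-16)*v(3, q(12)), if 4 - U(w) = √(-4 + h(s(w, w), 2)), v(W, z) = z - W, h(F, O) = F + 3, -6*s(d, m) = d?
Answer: -4 + √15/3 ≈ -2.7090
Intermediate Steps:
s(d, m) = -d/6
h(F, O) = 3 + F
U(w) = 4 - √(-1 - w/6) (U(w) = 4 - √(-4 + (3 - w/6)) = 4 - √(-1 - w/6))
U(-16)*v(3, q(12)) = (4 - √(-36 - 6*(-16))/6)*(2 - 1*3) = (4 - √(-36 + 96)/6)*(2 - 3) = (4 - √15/3)*(-1) = -4 + √15/3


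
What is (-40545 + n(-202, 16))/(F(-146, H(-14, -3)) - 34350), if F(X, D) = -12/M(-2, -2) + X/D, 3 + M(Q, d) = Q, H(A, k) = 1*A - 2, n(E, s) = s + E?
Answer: 1629240/1373539 ≈ 1.1862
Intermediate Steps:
n(E, s) = E + s
H(A, k) = -2 + A (H(A, k) = A - 2 = -2 + A)
M(Q, d) = -3 + Q
F(X, D) = 12/5 + X/D (F(X, D) = -12/(-3 - 2) + X/D = -12/(-5) + X/D = -12*(-1/5) + X/D = 12/5 + X/D)
(-40545 + n(-202, 16))/(F(-146, H(-14, -3)) - 34350) = (-40545 + (-202 + 16))/((12/5 - 146/(-2 - 14)) - 34350) = (-40545 - 186)/((12/5 - 146/(-16)) - 34350) = -40731/((12/5 - 146*(-1/16)) - 34350) = -40731/((12/5 + 73/8) - 34350) = -40731/(461/40 - 34350) = -40731/(-1373539/40) = -40731*(-40/1373539) = 1629240/1373539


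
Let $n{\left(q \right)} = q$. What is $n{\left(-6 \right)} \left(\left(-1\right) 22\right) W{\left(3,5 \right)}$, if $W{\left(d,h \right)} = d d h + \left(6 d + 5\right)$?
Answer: $8976$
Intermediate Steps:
$W{\left(d,h \right)} = 5 + 6 d + h d^{2}$ ($W{\left(d,h \right)} = d^{2} h + \left(5 + 6 d\right) = h d^{2} + \left(5 + 6 d\right) = 5 + 6 d + h d^{2}$)
$n{\left(-6 \right)} \left(\left(-1\right) 22\right) W{\left(3,5 \right)} = - 6 \left(\left(-1\right) 22\right) \left(5 + 6 \cdot 3 + 5 \cdot 3^{2}\right) = \left(-6\right) \left(-22\right) \left(5 + 18 + 5 \cdot 9\right) = 132 \left(5 + 18 + 45\right) = 132 \cdot 68 = 8976$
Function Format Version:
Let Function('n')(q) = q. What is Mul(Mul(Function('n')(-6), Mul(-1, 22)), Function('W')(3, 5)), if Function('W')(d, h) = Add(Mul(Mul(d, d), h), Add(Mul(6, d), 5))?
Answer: 8976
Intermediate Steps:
Function('W')(d, h) = Add(5, Mul(6, d), Mul(h, Pow(d, 2))) (Function('W')(d, h) = Add(Mul(Pow(d, 2), h), Add(5, Mul(6, d))) = Add(Mul(h, Pow(d, 2)), Add(5, Mul(6, d))) = Add(5, Mul(6, d), Mul(h, Pow(d, 2))))
Mul(Mul(Function('n')(-6), Mul(-1, 22)), Function('W')(3, 5)) = Mul(Mul(-6, Mul(-1, 22)), Add(5, Mul(6, 3), Mul(5, Pow(3, 2)))) = Mul(Mul(-6, -22), Add(5, 18, Mul(5, 9))) = Mul(132, Add(5, 18, 45)) = Mul(132, 68) = 8976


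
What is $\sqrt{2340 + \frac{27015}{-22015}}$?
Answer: $\frac{\sqrt{45340407651}}{4403} \approx 48.361$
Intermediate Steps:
$\sqrt{2340 + \frac{27015}{-22015}} = \sqrt{2340 + 27015 \left(- \frac{1}{22015}\right)} = \sqrt{2340 - \frac{5403}{4403}} = \sqrt{\frac{10297617}{4403}} = \frac{\sqrt{45340407651}}{4403}$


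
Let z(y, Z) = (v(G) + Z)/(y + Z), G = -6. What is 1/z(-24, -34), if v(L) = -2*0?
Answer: 29/17 ≈ 1.7059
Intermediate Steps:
v(L) = 0
z(y, Z) = Z/(Z + y) (z(y, Z) = (0 + Z)/(y + Z) = Z/(Z + y))
1/z(-24, -34) = 1/(-34/(-34 - 24)) = 1/(-34/(-58)) = 1/(-34*(-1/58)) = 1/(17/29) = 29/17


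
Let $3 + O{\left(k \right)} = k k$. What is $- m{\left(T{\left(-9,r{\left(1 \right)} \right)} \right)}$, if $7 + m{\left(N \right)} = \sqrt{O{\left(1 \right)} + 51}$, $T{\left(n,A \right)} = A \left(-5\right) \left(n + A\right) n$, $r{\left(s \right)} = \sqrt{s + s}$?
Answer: $0$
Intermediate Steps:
$O{\left(k \right)} = -3 + k^{2}$ ($O{\left(k \right)} = -3 + k k = -3 + k^{2}$)
$r{\left(s \right)} = \sqrt{2} \sqrt{s}$ ($r{\left(s \right)} = \sqrt{2 s} = \sqrt{2} \sqrt{s}$)
$T{\left(n,A \right)} = - 5 A n \left(A + n\right)$ ($T{\left(n,A \right)} = - 5 A \left(A + n\right) n = - 5 A n \left(A + n\right)$)
$m{\left(N \right)} = 0$ ($m{\left(N \right)} = -7 + \sqrt{\left(-3 + 1^{2}\right) + 51} = -7 + \sqrt{\left(-3 + 1\right) + 51} = -7 + \sqrt{-2 + 51} = -7 + \sqrt{49} = -7 + 7 = 0$)
$- m{\left(T{\left(-9,r{\left(1 \right)} \right)} \right)} = \left(-1\right) 0 = 0$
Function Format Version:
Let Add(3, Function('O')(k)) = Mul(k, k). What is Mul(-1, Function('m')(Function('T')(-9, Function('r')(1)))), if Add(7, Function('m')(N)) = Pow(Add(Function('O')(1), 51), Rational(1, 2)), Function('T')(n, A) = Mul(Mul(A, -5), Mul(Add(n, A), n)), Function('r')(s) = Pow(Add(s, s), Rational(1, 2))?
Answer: 0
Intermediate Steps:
Function('O')(k) = Add(-3, Pow(k, 2)) (Function('O')(k) = Add(-3, Mul(k, k)) = Add(-3, Pow(k, 2)))
Function('r')(s) = Mul(Pow(2, Rational(1, 2)), Pow(s, Rational(1, 2))) (Function('r')(s) = Pow(Mul(2, s), Rational(1, 2)) = Mul(Pow(2, Rational(1, 2)), Pow(s, Rational(1, 2))))
Function('T')(n, A) = Mul(-5, A, n, Add(A, n)) (Function('T')(n, A) = Mul(Mul(-5, A), Mul(Add(A, n), n)) = Mul(Mul(-5, A), Mul(n, Add(A, n))) = Mul(-5, A, n, Add(A, n)))
Function('m')(N) = 0 (Function('m')(N) = Add(-7, Pow(Add(Add(-3, Pow(1, 2)), 51), Rational(1, 2))) = Add(-7, Pow(Add(Add(-3, 1), 51), Rational(1, 2))) = Add(-7, Pow(Add(-2, 51), Rational(1, 2))) = Add(-7, Pow(49, Rational(1, 2))) = Add(-7, 7) = 0)
Mul(-1, Function('m')(Function('T')(-9, Function('r')(1)))) = Mul(-1, 0) = 0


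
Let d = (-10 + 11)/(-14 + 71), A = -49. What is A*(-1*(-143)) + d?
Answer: -399398/57 ≈ -7007.0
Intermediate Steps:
d = 1/57 ≈ 0.017544
A*(-1*(-143)) + d = -(-49)*(-143) + 1/57 = -49*143 + 1/57 = -7007 + 1/57 = -399398/57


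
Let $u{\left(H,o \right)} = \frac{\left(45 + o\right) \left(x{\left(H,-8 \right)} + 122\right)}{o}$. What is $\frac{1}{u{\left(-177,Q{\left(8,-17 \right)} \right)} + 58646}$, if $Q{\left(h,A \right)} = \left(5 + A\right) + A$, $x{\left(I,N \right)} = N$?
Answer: $\frac{29}{1698910} \approx 1.707 \cdot 10^{-5}$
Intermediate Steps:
$Q{\left(h,A \right)} = 5 + 2 A$
$u{\left(H,o \right)} = \frac{5130 + 114 o}{o}$ ($u{\left(H,o \right)} = \frac{\left(45 + o\right) \left(-8 + 122\right)}{o} = \frac{\left(45 + o\right) 114}{o} = \frac{5130 + 114 o}{o}$)
$\frac{1}{u{\left(-177,Q{\left(8,-17 \right)} \right)} + 58646} = \frac{1}{\left(114 + \frac{5130}{5 + 2 \left(-17\right)}\right) + 58646} = \frac{1}{\left(114 + \frac{5130}{5 - 34}\right) + 58646} = \frac{1}{\left(114 + \frac{5130}{-29}\right) + 58646} = \frac{1}{\left(114 + 5130 \left(- \frac{1}{29}\right)\right) + 58646} = \frac{1}{\left(114 - \frac{5130}{29}\right) + 58646} = \frac{1}{- \frac{1824}{29} + 58646} = \frac{1}{\frac{1698910}{29}} = \frac{29}{1698910}$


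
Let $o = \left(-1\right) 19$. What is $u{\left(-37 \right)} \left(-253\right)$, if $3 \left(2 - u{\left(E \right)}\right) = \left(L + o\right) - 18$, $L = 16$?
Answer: $-2277$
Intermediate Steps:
$o = -19$
$u{\left(E \right)} = 9$ ($u{\left(E \right)} = 2 - \frac{\left(16 - 19\right) - 18}{3} = 2 - \frac{-3 - 18}{3} = 2 - -7 = 2 + 7 = 9$)
$u{\left(-37 \right)} \left(-253\right) = 9 \left(-253\right) = -2277$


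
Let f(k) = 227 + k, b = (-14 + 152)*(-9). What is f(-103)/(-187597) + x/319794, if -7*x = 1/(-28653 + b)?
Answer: -8298289547243/12554308543441770 ≈ -0.00066099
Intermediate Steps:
b = -1242 (b = 138*(-9) = -1242)
x = 1/209265 (x = -1/(7*(-28653 - 1242)) = -⅐/(-29895) = -⅐*(-1/29895) = 1/209265 ≈ 4.7786e-6)
f(-103)/(-187597) + x/319794 = (227 - 103)/(-187597) + (1/209265)/319794 = 124*(-1/187597) + (1/209265)*(1/319794) = -124/187597 + 1/66921691410 = -8298289547243/12554308543441770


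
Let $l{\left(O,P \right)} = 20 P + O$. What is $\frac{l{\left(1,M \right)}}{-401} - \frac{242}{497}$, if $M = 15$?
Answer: $- \frac{246639}{199297} \approx -1.2375$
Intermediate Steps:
$l{\left(O,P \right)} = O + 20 P$
$\frac{l{\left(1,M \right)}}{-401} - \frac{242}{497} = \frac{1 + 20 \cdot 15}{-401} - \frac{242}{497} = \left(1 + 300\right) \left(- \frac{1}{401}\right) - \frac{242}{497} = 301 \left(- \frac{1}{401}\right) - \frac{242}{497} = - \frac{301}{401} - \frac{242}{497} = - \frac{246639}{199297}$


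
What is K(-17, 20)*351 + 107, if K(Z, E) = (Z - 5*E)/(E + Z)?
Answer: -13582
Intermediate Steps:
K(Z, E) = (Z - 5*E)/(E + Z)
K(-17, 20)*351 + 107 = ((-17 - 5*20)/(20 - 17))*351 + 107 = ((-17 - 100)/3)*351 + 107 = ((⅓)*(-117))*351 + 107 = -39*351 + 107 = -13689 + 107 = -13582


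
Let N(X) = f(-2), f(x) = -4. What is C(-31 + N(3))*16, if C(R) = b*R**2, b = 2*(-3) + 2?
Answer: -78400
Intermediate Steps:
N(X) = -4
b = -4 (b = -6 + 2 = -4)
C(R) = -4*R**2
C(-31 + N(3))*16 = -4*(-31 - 4)**2*16 = -4*(-35)**2*16 = -4*1225*16 = -4900*16 = -78400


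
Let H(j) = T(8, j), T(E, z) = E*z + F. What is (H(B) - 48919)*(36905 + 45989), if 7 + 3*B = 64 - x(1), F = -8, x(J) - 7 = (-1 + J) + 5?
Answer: -4045807458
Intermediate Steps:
x(J) = 11 + J (x(J) = 7 + ((-1 + J) + 5) = 7 + (4 + J) = 11 + J)
T(E, z) = -8 + E*z (T(E, z) = E*z - 8 = -8 + E*z)
B = 15 (B = -7/3 + (64 - (11 + 1))/3 = -7/3 + (64 - 1*12)/3 = -7/3 + (64 - 12)/3 = -7/3 + (⅓)*52 = -7/3 + 52/3 = 15)
H(j) = -8 + 8*j
(H(B) - 48919)*(36905 + 45989) = ((-8 + 8*15) - 48919)*(36905 + 45989) = ((-8 + 120) - 48919)*82894 = (112 - 48919)*82894 = -48807*82894 = -4045807458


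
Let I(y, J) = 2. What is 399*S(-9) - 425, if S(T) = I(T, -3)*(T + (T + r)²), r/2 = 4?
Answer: -6809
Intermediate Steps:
r = 8 (r = 2*4 = 8)
S(T) = 2*T + 2*(8 + T)² (S(T) = 2*(T + (T + 8)²) = 2*(T + (8 + T)²) = 2*T + 2*(8 + T)²)
399*S(-9) - 425 = 399*(2*(-9) + 2*(8 - 9)²) - 425 = 399*(-18 + 2*(-1)²) - 425 = 399*(-18 + 2*1) - 425 = 399*(-18 + 2) - 425 = 399*(-16) - 425 = -6384 - 425 = -6809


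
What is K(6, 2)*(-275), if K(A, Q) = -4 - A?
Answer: 2750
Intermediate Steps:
K(6, 2)*(-275) = (-4 - 1*6)*(-275) = (-4 - 6)*(-275) = -10*(-275) = 2750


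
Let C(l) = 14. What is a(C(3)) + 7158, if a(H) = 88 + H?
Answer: 7260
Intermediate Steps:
a(C(3)) + 7158 = (88 + 14) + 7158 = 102 + 7158 = 7260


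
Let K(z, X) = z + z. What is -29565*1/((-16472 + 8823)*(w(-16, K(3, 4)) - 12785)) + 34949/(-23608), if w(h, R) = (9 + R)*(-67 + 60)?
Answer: -344651594441/232764516088 ≈ -1.4807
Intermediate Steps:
K(z, X) = 2*z
w(h, R) = -63 - 7*R (w(h, R) = (9 + R)*(-7) = -63 - 7*R)
-29565*1/((-16472 + 8823)*(w(-16, K(3, 4)) - 12785)) + 34949/(-23608) = -29565*1/((-16472 + 8823)*((-63 - 14*3) - 12785)) + 34949/(-23608) = -29565*(-1/(7649*((-63 - 7*6) - 12785))) + 34949*(-1/23608) = -29565*(-1/(7649*((-63 - 42) - 12785))) - 34949/23608 = -29565*(-1/(7649*(-105 - 12785))) - 34949/23608 = -29565/((-7649*(-12890))) - 34949/23608 = -29565/98595610 - 34949/23608 = -29565*1/98595610 - 34949/23608 = -5913/19719122 - 34949/23608 = -344651594441/232764516088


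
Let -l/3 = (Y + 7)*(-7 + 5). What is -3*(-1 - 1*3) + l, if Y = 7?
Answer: 96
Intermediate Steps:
l = 84 (l = -3*(7 + 7)*(-7 + 5) = -42*(-2) = -3*(-28) = 84)
-3*(-1 - 1*3) + l = -3*(-1 - 1*3) + 84 = -3*(-1 - 3) + 84 = -3*(-4) + 84 = 12 + 84 = 96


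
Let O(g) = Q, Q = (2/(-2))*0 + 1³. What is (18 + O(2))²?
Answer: 361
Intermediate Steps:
Q = 1 (Q = (2*(-½))*0 + 1 = -1*0 + 1 = 0 + 1 = 1)
O(g) = 1
(18 + O(2))² = (18 + 1)² = 19² = 361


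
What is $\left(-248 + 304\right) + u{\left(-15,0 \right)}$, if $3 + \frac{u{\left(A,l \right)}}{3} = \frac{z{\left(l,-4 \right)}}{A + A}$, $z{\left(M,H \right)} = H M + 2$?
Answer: $\frac{234}{5} \approx 46.8$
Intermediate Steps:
$z{\left(M,H \right)} = 2 + H M$
$u{\left(A,l \right)} = -9 + \frac{3 \left(2 - 4 l\right)}{2 A}$ ($u{\left(A,l \right)} = -9 + 3 \frac{2 - 4 l}{A + A} = -9 + 3 \frac{2 - 4 l}{2 A} = -9 + \frac{3 \left(2 - 4 l\right)}{2 A}$)
$\left(-248 + 304\right) + u{\left(-15,0 \right)} = \left(-248 + 304\right) + \frac{3 \left(1 - -45 - 0\right)}{-15} = 56 + 3 \left(- \frac{1}{15}\right) \left(1 + 45 + 0\right) = 56 + 3 \left(- \frac{1}{15}\right) 46 = 56 - \frac{46}{5} = \frac{234}{5}$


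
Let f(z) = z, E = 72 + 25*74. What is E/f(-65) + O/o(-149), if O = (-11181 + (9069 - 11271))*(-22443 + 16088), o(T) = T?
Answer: -5528469103/9685 ≈ -5.7083e+5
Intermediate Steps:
E = 1922 (E = 72 + 1850 = 1922)
O = 85048965 (O = (-11181 - 2202)*(-6355) = -13383*(-6355) = 85048965)
E/f(-65) + O/o(-149) = 1922/(-65) + 85048965/(-149) = 1922*(-1/65) + 85048965*(-1/149) = -1922/65 - 85048965/149 = -5528469103/9685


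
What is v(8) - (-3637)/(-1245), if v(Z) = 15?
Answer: 15038/1245 ≈ 12.079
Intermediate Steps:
v(8) - (-3637)/(-1245) = 15 - (-3637)/(-1245) = 15 - (-3637)*(-1)/1245 = 15 - 1*3637/1245 = 15 - 3637/1245 = 15038/1245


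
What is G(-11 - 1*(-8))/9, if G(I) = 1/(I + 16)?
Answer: 1/117 ≈ 0.0085470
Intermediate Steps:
G(I) = 1/(16 + I)
G(-11 - 1*(-8))/9 = 1/((16 + (-11 - 1*(-8)))*9) = (⅑)/(16 + (-11 + 8)) = (⅑)/(16 - 3) = (⅑)/13 = (1/13)*(⅑) = 1/117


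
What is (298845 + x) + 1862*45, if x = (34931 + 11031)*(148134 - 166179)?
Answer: -829001655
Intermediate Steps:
x = -829384290 (x = 45962*(-18045) = -829384290)
(298845 + x) + 1862*45 = (298845 - 829384290) + 1862*45 = -829085445 + 83790 = -829001655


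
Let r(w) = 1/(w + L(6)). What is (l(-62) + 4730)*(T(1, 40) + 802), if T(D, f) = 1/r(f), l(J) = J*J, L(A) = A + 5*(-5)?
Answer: 7056402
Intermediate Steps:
L(A) = -25 + A (L(A) = A - 25 = -25 + A)
r(w) = 1/(-19 + w) (r(w) = 1/(w + (-25 + 6)) = 1/(w - 19) = 1/(-19 + w))
l(J) = J**2
T(D, f) = -19 + f (T(D, f) = 1/(1/(-19 + f)) = -19 + f)
(l(-62) + 4730)*(T(1, 40) + 802) = ((-62)**2 + 4730)*((-19 + 40) + 802) = (3844 + 4730)*(21 + 802) = 8574*823 = 7056402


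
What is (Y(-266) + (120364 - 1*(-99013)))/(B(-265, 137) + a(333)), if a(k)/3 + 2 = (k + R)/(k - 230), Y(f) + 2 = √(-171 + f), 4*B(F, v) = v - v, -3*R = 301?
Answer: 4519125/16 + 103*I*√437/80 ≈ 2.8245e+5 + 26.915*I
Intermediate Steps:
R = -301/3 (R = -⅓*301 = -301/3 ≈ -100.33)
B(F, v) = 0 (B(F, v) = (v - v)/4 = (¼)*0 = 0)
Y(f) = -2 + √(-171 + f)
a(k) = -6 + 3*(-301/3 + k)/(-230 + k) (a(k) = -6 + 3*((k - 301/3)/(k - 230)) = -6 + 3*((-301/3 + k)/(-230 + k)) = -6 + 3*(-301/3 + k)/(-230 + k))
(Y(-266) + (120364 - 1*(-99013)))/(B(-265, 137) + a(333)) = ((-2 + √(-171 - 266)) + (120364 - 1*(-99013)))/(0 + (1079 - 3*333)/(-230 + 333)) = ((-2 + √(-437)) + (120364 + 99013))/(0 + (1079 - 999)/103) = ((-2 + I*√437) + 219377)/(0 + (1/103)*80) = (219375 + I*√437)/(0 + 80/103) = (219375 + I*√437)/(80/103) = (219375 + I*√437)*(103/80) = 4519125/16 + 103*I*√437/80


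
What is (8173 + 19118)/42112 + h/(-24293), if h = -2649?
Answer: 774534951/1023026816 ≈ 0.75710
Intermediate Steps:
(8173 + 19118)/42112 + h/(-24293) = (8173 + 19118)/42112 - 2649/(-24293) = 27291*(1/42112) - 2649*(-1/24293) = 27291/42112 + 2649/24293 = 774534951/1023026816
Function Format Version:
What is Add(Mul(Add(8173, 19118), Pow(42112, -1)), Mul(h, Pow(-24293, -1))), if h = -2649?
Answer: Rational(774534951, 1023026816) ≈ 0.75710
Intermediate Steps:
Add(Mul(Add(8173, 19118), Pow(42112, -1)), Mul(h, Pow(-24293, -1))) = Add(Mul(Add(8173, 19118), Pow(42112, -1)), Mul(-2649, Pow(-24293, -1))) = Add(Mul(27291, Rational(1, 42112)), Mul(-2649, Rational(-1, 24293))) = Add(Rational(27291, 42112), Rational(2649, 24293)) = Rational(774534951, 1023026816)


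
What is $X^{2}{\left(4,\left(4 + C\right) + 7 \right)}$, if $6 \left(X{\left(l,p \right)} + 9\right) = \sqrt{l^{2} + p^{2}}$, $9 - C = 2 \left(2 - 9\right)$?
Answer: $\frac{\left(27 - \sqrt{293}\right)^{2}}{9} \approx 10.852$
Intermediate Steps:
$C = 23$ ($C = 9 - 2 \left(2 - 9\right) = 9 - 2 \left(-7\right) = 9 - -14 = 9 + 14 = 23$)
$X{\left(l,p \right)} = -9 + \frac{\sqrt{l^{2} + p^{2}}}{6}$
$X^{2}{\left(4,\left(4 + C\right) + 7 \right)} = \left(-9 + \frac{\sqrt{4^{2} + \left(\left(4 + 23\right) + 7\right)^{2}}}{6}\right)^{2} = \left(-9 + \frac{\sqrt{16 + \left(27 + 7\right)^{2}}}{6}\right)^{2} = \left(-9 + \frac{\sqrt{16 + 34^{2}}}{6}\right)^{2} = \left(-9 + \frac{\sqrt{16 + 1156}}{6}\right)^{2} = \left(-9 + \frac{\sqrt{1172}}{6}\right)^{2} = \left(-9 + \frac{2 \sqrt{293}}{6}\right)^{2} = \left(-9 + \frac{\sqrt{293}}{3}\right)^{2}$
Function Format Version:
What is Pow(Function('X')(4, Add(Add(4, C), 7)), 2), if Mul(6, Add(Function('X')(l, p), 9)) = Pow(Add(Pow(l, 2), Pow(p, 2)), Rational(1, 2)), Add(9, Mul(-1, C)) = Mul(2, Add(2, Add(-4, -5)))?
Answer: Mul(Rational(1, 9), Pow(Add(27, Mul(-1, Pow(293, Rational(1, 2)))), 2)) ≈ 10.852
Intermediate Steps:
C = 23 (C = Add(9, Mul(-1, Mul(2, Add(2, Add(-4, -5))))) = Add(9, Mul(-1, Mul(2, Add(2, -9)))) = Add(9, Mul(-1, Mul(2, -7))) = Add(9, Mul(-1, -14)) = Add(9, 14) = 23)
Function('X')(l, p) = Add(-9, Mul(Rational(1, 6), Pow(Add(Pow(l, 2), Pow(p, 2)), Rational(1, 2))))
Pow(Function('X')(4, Add(Add(4, C), 7)), 2) = Pow(Add(-9, Mul(Rational(1, 6), Pow(Add(Pow(4, 2), Pow(Add(Add(4, 23), 7), 2)), Rational(1, 2)))), 2) = Pow(Add(-9, Mul(Rational(1, 6), Pow(Add(16, Pow(Add(27, 7), 2)), Rational(1, 2)))), 2) = Pow(Add(-9, Mul(Rational(1, 6), Pow(Add(16, Pow(34, 2)), Rational(1, 2)))), 2) = Pow(Add(-9, Mul(Rational(1, 6), Pow(Add(16, 1156), Rational(1, 2)))), 2) = Pow(Add(-9, Mul(Rational(1, 6), Pow(1172, Rational(1, 2)))), 2) = Pow(Add(-9, Mul(Rational(1, 6), Mul(2, Pow(293, Rational(1, 2))))), 2) = Pow(Add(-9, Mul(Rational(1, 3), Pow(293, Rational(1, 2)))), 2)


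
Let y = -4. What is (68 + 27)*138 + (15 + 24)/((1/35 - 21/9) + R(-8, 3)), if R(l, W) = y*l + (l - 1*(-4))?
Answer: 35374875/2698 ≈ 13112.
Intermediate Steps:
R(l, W) = 4 - 3*l (R(l, W) = -4*l + (l - 1*(-4)) = -4*l + (l + 4) = -4*l + (4 + l) = 4 - 3*l)
(68 + 27)*138 + (15 + 24)/((1/35 - 21/9) + R(-8, 3)) = (68 + 27)*138 + (15 + 24)/((1/35 - 21/9) + (4 - 3*(-8))) = 95*138 + 39/((1*(1/35) - 21*⅑) + (4 + 24)) = 13110 + 39/((1/35 - 7/3) + 28) = 13110 + 39/(-242/105 + 28) = 13110 + 39/(2698/105) = 13110 + 39*(105/2698) = 13110 + 4095/2698 = 35374875/2698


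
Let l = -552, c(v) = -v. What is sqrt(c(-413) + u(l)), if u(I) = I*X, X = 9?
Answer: I*sqrt(4555) ≈ 67.491*I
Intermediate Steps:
u(I) = 9*I (u(I) = I*9 = 9*I)
sqrt(c(-413) + u(l)) = sqrt(-1*(-413) + 9*(-552)) = sqrt(413 - 4968) = sqrt(-4555) = I*sqrt(4555)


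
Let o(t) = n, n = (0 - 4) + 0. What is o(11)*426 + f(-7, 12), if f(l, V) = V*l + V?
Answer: -1776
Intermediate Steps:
n = -4 (n = -4 + 0 = -4)
f(l, V) = V + V*l
o(t) = -4
o(11)*426 + f(-7, 12) = -4*426 + 12*(1 - 7) = -1704 + 12*(-6) = -1704 - 72 = -1776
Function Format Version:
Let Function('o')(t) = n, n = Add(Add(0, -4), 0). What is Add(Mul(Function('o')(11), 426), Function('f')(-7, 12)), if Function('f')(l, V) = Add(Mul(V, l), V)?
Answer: -1776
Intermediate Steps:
n = -4 (n = Add(-4, 0) = -4)
Function('f')(l, V) = Add(V, Mul(V, l))
Function('o')(t) = -4
Add(Mul(Function('o')(11), 426), Function('f')(-7, 12)) = Add(Mul(-4, 426), Mul(12, Add(1, -7))) = Add(-1704, Mul(12, -6)) = Add(-1704, -72) = -1776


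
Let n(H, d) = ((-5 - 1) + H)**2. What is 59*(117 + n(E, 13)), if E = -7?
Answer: 16874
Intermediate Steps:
n(H, d) = (-6 + H)**2
59*(117 + n(E, 13)) = 59*(117 + (-6 - 7)**2) = 59*(117 + (-13)**2) = 59*(117 + 169) = 59*286 = 16874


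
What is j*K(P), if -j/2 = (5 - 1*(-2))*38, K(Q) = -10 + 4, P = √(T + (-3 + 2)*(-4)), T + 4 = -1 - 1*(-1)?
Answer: 3192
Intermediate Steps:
T = -4 (T = -4 + (-1 - 1*(-1)) = -4 + (-1 + 1) = -4 + 0 = -4)
P = 0 (P = √(-4 + (-3 + 2)*(-4)) = √(-4 - 1*(-4)) = √(-4 + 4) = √0 = 0)
K(Q) = -6
j = -532 (j = -2*(5 - 1*(-2))*38 = -2*(5 + 2)*38 = -14*38 = -2*266 = -532)
j*K(P) = -532*(-6) = 3192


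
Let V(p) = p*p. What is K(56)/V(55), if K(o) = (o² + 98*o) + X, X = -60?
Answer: 8564/3025 ≈ 2.8311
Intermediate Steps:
K(o) = -60 + o² + 98*o (K(o) = (o² + 98*o) - 60 = -60 + o² + 98*o)
V(p) = p²
K(56)/V(55) = (-60 + 56² + 98*56)/(55²) = (-60 + 3136 + 5488)/3025 = 8564*(1/3025) = 8564/3025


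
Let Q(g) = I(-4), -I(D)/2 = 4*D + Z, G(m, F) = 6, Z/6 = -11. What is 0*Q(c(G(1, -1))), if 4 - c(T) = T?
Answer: 0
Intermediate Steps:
Z = -66 (Z = 6*(-11) = -66)
c(T) = 4 - T
I(D) = 132 - 8*D (I(D) = -2*(4*D - 66) = -2*(-66 + 4*D) = 132 - 8*D)
Q(g) = 164 (Q(g) = 132 - 8*(-4) = 132 + 32 = 164)
0*Q(c(G(1, -1))) = 0*164 = 0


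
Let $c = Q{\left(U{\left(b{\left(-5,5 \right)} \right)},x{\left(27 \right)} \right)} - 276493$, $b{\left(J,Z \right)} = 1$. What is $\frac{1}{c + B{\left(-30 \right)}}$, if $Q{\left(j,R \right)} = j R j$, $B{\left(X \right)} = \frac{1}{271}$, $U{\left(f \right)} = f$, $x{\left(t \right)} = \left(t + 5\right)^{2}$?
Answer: $- \frac{271}{74652098} \approx -3.6302 \cdot 10^{-6}$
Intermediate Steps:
$x{\left(t \right)} = \left(5 + t\right)^{2}$
$B{\left(X \right)} = \frac{1}{271}$
$Q{\left(j,R \right)} = R j^{2}$
$c = -275469$ ($c = \left(5 + 27\right)^{2} \cdot 1^{2} - 276493 = 32^{2} \cdot 1 - 276493 = 1024 \cdot 1 - 276493 = 1024 - 276493 = -275469$)
$\frac{1}{c + B{\left(-30 \right)}} = \frac{1}{-275469 + \frac{1}{271}} = \frac{1}{- \frac{74652098}{271}} = - \frac{271}{74652098}$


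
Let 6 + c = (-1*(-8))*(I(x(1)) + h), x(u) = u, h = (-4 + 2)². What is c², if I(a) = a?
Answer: 1156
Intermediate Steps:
h = 4 (h = (-2)² = 4)
c = 34 (c = -6 + (-1*(-8))*(1 + 4) = -6 + 8*5 = -6 + 40 = 34)
c² = 34² = 1156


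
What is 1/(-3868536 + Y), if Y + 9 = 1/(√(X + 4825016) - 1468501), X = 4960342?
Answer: -379202764459113088/1466962958434737866571553 + 3*√1087262/32273185085564233064574166 ≈ -2.5850e-7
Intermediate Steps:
Y = -9 + 1/(-1468501 + 3*√1087262) (Y = -9 + 1/(√(4960342 + 4825016) - 1468501) = -9 + 1/(√9785358 - 1468501) = -9 + 1/(3*√1087262 - 1468501) = -9 + 1/(-1468501 + 3*√1087262) ≈ -9.0000)
1/(-3868536 + Y) = 1/(-3868536 + (-19408370083288/2156485401643 - 3*√1087262/2156485401643)) = 1/(-8342460818100487936/2156485401643 - 3*√1087262/2156485401643)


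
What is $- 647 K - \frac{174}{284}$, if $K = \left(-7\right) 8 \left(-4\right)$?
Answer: $- \frac{20579863}{142} \approx -1.4493 \cdot 10^{5}$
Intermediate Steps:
$K = 224$ ($K = \left(-56\right) \left(-4\right) = 224$)
$- 647 K - \frac{174}{284} = \left(-647\right) 224 - \frac{174}{284} = -144928 - \frac{87}{142} = - \frac{20579863}{142}$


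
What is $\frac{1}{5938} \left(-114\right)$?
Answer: $- \frac{57}{2969} \approx -0.019198$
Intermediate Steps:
$\frac{1}{5938} \left(-114\right) = - \frac{57}{2969}$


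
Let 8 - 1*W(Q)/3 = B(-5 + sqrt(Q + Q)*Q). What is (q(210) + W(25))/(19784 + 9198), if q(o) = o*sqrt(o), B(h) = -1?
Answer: 27/28982 + 105*sqrt(210)/14491 ≈ 0.10593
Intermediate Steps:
W(Q) = 27 (W(Q) = 24 - 3*(-1) = 24 + 3 = 27)
q(o) = o**(3/2)
(q(210) + W(25))/(19784 + 9198) = (210**(3/2) + 27)/(19784 + 9198) = (210*sqrt(210) + 27)/28982 = (27 + 210*sqrt(210))*(1/28982) = 27/28982 + 105*sqrt(210)/14491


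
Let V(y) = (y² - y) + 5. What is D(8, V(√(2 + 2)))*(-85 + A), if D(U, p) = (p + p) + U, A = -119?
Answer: -4488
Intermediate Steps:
V(y) = 5 + y² - y
D(U, p) = U + 2*p (D(U, p) = 2*p + U = U + 2*p)
D(8, V(√(2 + 2)))*(-85 + A) = (8 + 2*(5 + (√(2 + 2))² - √(2 + 2)))*(-85 - 119) = (8 + 2*(5 + (√4)² - √4))*(-204) = (8 + 2*(5 + 2² - 1*2))*(-204) = (8 + 2*(5 + 4 - 2))*(-204) = (8 + 2*7)*(-204) = (8 + 14)*(-204) = 22*(-204) = -4488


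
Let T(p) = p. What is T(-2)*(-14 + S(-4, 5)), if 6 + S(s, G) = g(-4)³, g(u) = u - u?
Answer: 40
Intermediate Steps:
g(u) = 0
S(s, G) = -6 (S(s, G) = -6 + 0³ = -6 + 0 = -6)
T(-2)*(-14 + S(-4, 5)) = -2*(-14 - 6) = -2*(-20) = 40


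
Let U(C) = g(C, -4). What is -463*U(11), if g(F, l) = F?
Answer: -5093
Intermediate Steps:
U(C) = C
-463*U(11) = -463*11 = -5093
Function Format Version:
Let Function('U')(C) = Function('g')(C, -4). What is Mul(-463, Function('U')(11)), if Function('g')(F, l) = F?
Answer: -5093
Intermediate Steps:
Function('U')(C) = C
Mul(-463, Function('U')(11)) = Mul(-463, 11) = -5093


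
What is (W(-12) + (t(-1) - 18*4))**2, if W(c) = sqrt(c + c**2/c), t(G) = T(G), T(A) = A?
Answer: 5305 - 292*I*sqrt(6) ≈ 5305.0 - 715.25*I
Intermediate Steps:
t(G) = G
W(c) = sqrt(2)*sqrt(c) (W(c) = sqrt(c + c) = sqrt(2*c) = sqrt(2)*sqrt(c))
(W(-12) + (t(-1) - 18*4))**2 = (sqrt(2)*sqrt(-12) + (-1 - 18*4))**2 = (sqrt(2)*(2*I*sqrt(3)) + (-1 - 6*12))**2 = (2*I*sqrt(6) + (-1 - 72))**2 = (2*I*sqrt(6) - 73)**2 = (-73 + 2*I*sqrt(6))**2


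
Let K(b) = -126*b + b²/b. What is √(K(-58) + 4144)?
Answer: 3*√1266 ≈ 106.74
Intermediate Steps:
K(b) = -125*b (K(b) = -126*b + b = -125*b)
√(K(-58) + 4144) = √(-125*(-58) + 4144) = √(7250 + 4144) = √11394 = 3*√1266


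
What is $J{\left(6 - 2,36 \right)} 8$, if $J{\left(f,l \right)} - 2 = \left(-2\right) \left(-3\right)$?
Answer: $64$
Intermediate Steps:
$J{\left(f,l \right)} = 8$ ($J{\left(f,l \right)} = 2 - -6 = 2 + 6 = 8$)
$J{\left(6 - 2,36 \right)} 8 = 8 \cdot 8 = 64$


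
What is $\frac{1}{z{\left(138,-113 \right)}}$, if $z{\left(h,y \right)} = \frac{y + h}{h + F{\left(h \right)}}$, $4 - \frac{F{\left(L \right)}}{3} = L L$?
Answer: $- \frac{56982}{25} \approx -2279.3$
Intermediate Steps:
$F{\left(L \right)} = 12 - 3 L^{2}$ ($F{\left(L \right)} = 12 - 3 L L = 12 - 3 L^{2}$)
$z{\left(h,y \right)} = \frac{h + y}{12 + h - 3 h^{2}}$ ($z{\left(h,y \right)} = \frac{y + h}{h - \left(-12 + 3 h^{2}\right)} = \frac{h + y}{12 + h - 3 h^{2}}$)
$\frac{1}{z{\left(138,-113 \right)}} = \frac{1}{\frac{1}{12 + 138 - 3 \cdot 138^{2}} \left(138 - 113\right)} = \frac{1}{\frac{1}{12 + 138 - 57132} \cdot 25} = \frac{1}{\frac{1}{-56982} \cdot 25} = \frac{1}{\left(- \frac{1}{56982}\right) 25} = \frac{1}{- \frac{25}{56982}} = - \frac{56982}{25}$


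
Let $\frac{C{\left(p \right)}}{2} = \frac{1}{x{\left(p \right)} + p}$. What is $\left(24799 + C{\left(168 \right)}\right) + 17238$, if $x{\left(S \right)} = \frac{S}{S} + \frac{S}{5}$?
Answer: $\frac{42583491}{1013} \approx 42037.0$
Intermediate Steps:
$x{\left(S \right)} = 1 + \frac{S}{5}$ ($x{\left(S \right)} = 1 + S \frac{1}{5} = 1 + \frac{S}{5}$)
$C{\left(p \right)} = \frac{2}{1 + \frac{6 p}{5}}$ ($C{\left(p \right)} = \frac{2}{\left(1 + \frac{p}{5}\right) + p} = \frac{2}{1 + \frac{6 p}{5}}$)
$\left(24799 + C{\left(168 \right)}\right) + 17238 = \left(24799 + \frac{10}{5 + 6 \cdot 168}\right) + 17238 = \left(24799 + \frac{10}{5 + 1008}\right) + 17238 = \left(24799 + \frac{10}{1013}\right) + 17238 = \frac{25121397}{1013} + 17238 = \frac{42583491}{1013}$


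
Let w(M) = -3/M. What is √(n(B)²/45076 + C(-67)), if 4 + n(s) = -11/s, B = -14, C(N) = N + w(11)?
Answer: I*√810419245028635/3470852 ≈ 8.202*I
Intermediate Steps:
C(N) = -3/11 + N (C(N) = N - 3/11 = -3/11 + N)
n(s) = -4 - 11/s
√(n(B)²/45076 + C(-67)) = √((-4 - 11/(-14))²/45076 + (-3/11 - 67)) = √((-4 - 11*(-1/14))²*(1/45076) - 740/11) = √((-4 + 11/14)²*(1/45076) - 740/11) = √((-45/14)²*(1/45076) - 740/11) = √((2025/196)*(1/45076) - 740/11) = √(2025/8834896 - 740/11) = √(-6537800765/97183856) = I*√810419245028635/3470852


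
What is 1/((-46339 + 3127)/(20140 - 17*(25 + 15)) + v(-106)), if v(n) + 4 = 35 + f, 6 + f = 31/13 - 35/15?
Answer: 189735/4331788 ≈ 0.043801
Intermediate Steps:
f = -232/39 (f = -6 + (31/13 - 35/15) = -6 + (31*(1/13) - 35*1/15) = -6 + (31/13 - 7/3) = -6 + 2/39 = -232/39 ≈ -5.9487)
v(n) = 977/39 (v(n) = -4 + (35 - 232/39) = -4 + 1133/39 = 977/39)
1/((-46339 + 3127)/(20140 - 17*(25 + 15)) + v(-106)) = 1/((-46339 + 3127)/(20140 - 17*(25 + 15)) + 977/39) = 1/(-43212/(20140 - 17*40) + 977/39) = 1/(-43212/(20140 - 680) + 977/39) = 1/(-43212/19460 + 977/39) = 1/(-43212*1/19460 + 977/39) = 1/(-10803/4865 + 977/39) = 1/(4331788/189735) = 189735/4331788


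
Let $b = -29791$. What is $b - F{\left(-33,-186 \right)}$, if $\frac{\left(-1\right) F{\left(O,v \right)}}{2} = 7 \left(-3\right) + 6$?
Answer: $-29821$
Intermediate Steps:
$F{\left(O,v \right)} = 30$ ($F{\left(O,v \right)} = - 2 \left(7 \left(-3\right) + 6\right) = - 2 \left(-21 + 6\right) = \left(-2\right) \left(-15\right) = 30$)
$b - F{\left(-33,-186 \right)} = -29791 - 30 = -29821$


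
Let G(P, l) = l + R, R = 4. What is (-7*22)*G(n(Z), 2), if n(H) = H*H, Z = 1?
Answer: -924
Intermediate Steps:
n(H) = H²
G(P, l) = 4 + l (G(P, l) = l + 4 = 4 + l)
(-7*22)*G(n(Z), 2) = (-7*22)*(4 + 2) = -154*6 = -924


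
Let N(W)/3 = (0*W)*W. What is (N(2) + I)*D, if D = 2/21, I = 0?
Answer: 0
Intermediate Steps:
N(W) = 0 (N(W) = 3*((0*W)*W) = 3*(0*W) = 3*0 = 0)
D = 2/21 (D = 2*(1/21) = 2/21 ≈ 0.095238)
(N(2) + I)*D = (0 + 0)*(2/21) = 0*(2/21) = 0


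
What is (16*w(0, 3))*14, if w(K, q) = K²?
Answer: 0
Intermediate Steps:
(16*w(0, 3))*14 = (16*0²)*14 = (16*0)*14 = 0*14 = 0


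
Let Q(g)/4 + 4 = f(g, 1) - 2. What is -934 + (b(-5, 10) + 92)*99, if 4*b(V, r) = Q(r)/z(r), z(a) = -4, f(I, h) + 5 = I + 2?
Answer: 32597/4 ≈ 8149.3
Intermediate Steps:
f(I, h) = -3 + I (f(I, h) = -5 + (I + 2) = -5 + (2 + I) = -3 + I)
Q(g) = -36 + 4*g (Q(g) = -16 + 4*((-3 + g) - 2) = -16 + 4*(-5 + g) = -16 + (-20 + 4*g) = -36 + 4*g)
b(V, r) = 9/4 - r/4 (b(V, r) = ((-36 + 4*r)/(-4))/4 = ((-36 + 4*r)*(-1/4))/4 = (9 - r)/4 = 9/4 - r/4)
-934 + (b(-5, 10) + 92)*99 = -934 + ((9/4 - 1/4*10) + 92)*99 = -934 + ((9/4 - 5/2) + 92)*99 = -934 + (-1/4 + 92)*99 = -934 + (367/4)*99 = -934 + 36333/4 = 32597/4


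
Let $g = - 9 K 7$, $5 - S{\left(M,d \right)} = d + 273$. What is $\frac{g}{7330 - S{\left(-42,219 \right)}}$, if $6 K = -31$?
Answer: $\frac{651}{15634} \approx 0.04164$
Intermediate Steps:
$K = - \frac{31}{6}$ ($K = \frac{1}{6} \left(-31\right) = - \frac{31}{6} \approx -5.1667$)
$S{\left(M,d \right)} = -268 - d$ ($S{\left(M,d \right)} = 5 - \left(d + 273\right) = 5 - \left(273 + d\right) = -268 - d$)
$g = \frac{651}{2}$ ($g = \left(-9\right) \left(- \frac{31}{6}\right) 7 = \frac{93}{2} \cdot 7 = \frac{651}{2} \approx 325.5$)
$\frac{g}{7330 - S{\left(-42,219 \right)}} = \frac{651}{2 \left(7330 - \left(-268 - 219\right)\right)} = \frac{651}{2 \left(7330 - -487\right)} = \frac{651}{2 \left(7330 + 487\right)} = \frac{651}{2 \cdot 7817} = \frac{651}{2} \cdot \frac{1}{7817} = \frac{651}{15634}$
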